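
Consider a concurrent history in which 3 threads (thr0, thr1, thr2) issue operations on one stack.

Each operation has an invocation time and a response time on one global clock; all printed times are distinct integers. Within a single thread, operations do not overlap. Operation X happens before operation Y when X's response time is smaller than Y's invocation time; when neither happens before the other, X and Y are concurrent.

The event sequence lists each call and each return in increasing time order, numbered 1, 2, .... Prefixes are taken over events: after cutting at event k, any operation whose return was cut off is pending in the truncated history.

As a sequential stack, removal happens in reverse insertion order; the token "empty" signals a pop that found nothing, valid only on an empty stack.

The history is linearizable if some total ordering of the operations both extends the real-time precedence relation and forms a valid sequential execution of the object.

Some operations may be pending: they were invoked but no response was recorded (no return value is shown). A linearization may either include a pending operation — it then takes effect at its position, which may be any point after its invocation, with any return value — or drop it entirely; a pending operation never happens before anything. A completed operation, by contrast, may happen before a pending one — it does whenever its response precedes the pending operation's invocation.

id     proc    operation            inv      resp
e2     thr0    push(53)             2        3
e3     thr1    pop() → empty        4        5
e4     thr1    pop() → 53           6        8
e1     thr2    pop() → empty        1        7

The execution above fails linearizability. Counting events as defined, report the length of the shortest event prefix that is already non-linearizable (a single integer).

7

one valid order for events 1..6 is e2, e1, e3:
1. e2 push(53), leaving stack <53>
2. e1 pop() (pending, included), leaving stack <>
3. e3 pop() → empty, leaving stack <>
once event 7 joins (e1's response, time 7), exhaustive search finds no witness
no escape via the 1 pending operation (e4): every completion choice fails
take e1, e2, e3 (pending dropped): step 3 already fails, because e3 pop() → empty cannot occur there
take e2, e1, e3 (pending dropped): step 2 already fails, because e1 pop() → empty cannot occur there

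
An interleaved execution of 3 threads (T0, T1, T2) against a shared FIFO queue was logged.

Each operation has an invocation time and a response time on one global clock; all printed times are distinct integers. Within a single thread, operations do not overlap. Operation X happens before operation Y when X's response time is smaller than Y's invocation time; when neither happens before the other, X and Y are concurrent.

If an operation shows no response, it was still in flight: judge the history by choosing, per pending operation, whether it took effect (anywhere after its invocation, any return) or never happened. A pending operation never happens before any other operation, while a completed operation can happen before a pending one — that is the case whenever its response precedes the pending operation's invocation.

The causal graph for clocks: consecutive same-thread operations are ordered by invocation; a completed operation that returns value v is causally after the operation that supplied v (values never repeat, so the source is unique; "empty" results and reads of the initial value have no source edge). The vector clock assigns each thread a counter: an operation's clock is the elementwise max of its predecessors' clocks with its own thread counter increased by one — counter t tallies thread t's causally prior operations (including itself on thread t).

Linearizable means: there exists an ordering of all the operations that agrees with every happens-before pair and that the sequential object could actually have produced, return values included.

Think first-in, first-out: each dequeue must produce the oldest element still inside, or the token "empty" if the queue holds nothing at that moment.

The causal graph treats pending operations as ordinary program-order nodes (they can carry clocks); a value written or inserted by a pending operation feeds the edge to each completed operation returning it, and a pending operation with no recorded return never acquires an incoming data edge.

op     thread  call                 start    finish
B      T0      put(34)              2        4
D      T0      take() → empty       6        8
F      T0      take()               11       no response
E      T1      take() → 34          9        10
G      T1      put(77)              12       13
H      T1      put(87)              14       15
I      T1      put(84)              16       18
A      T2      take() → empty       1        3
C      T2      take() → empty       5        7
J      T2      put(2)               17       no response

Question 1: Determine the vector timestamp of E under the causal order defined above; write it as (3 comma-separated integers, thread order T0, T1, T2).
(1, 1, 0)

A (invocation 1): nothing precedes it; T2's component alone gives (0, 0, 1)
B (invocation 2): nothing precedes it; T0's component alone gives (1, 0, 0)
C, invoked 5, takes VC(A)=(0, 0, 1) under max, adds 1 for T2 → (0, 0, 2)
E, invoked 9, takes VC(B)=(1, 0, 0) under max, adds 1 for T1 → (1, 1, 0)
D, invoked 6, takes VC(B)=(1, 0, 0) under max, adds 1 for T0 → (2, 0, 0)
J, invoked 17, takes VC(C)=(0, 0, 2) under max, adds 1 for T2 → (0, 0, 3)
G, invoked 12, takes VC(E)=(1, 1, 0) under max, adds 1 for T1 → (1, 2, 0)
F, invoked 11, takes VC(D)=(2, 0, 0) under max, adds 1 for T0 → (3, 0, 0)
H, invoked 14, takes VC(G)=(1, 2, 0) under max, adds 1 for T1 → (1, 3, 0)
I, invoked 16, takes VC(H)=(1, 3, 0) under max, adds 1 for T1 → (1, 4, 0)
target: VC(E) = (1, 1, 0)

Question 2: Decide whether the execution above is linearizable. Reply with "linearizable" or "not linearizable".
not linearizable

cut after 7 events: linearizable; cut after 8 events (D responds, time 8): not linearizable
every one of the 4 real-time-consistent orders over 4 completed FIFO queue ops fails the sequential spec
take A, B, C, D: step 3 already fails, because C take() → empty cannot occur there
take A, B, D, C: step 3 already fails, because D take() → empty cannot occur there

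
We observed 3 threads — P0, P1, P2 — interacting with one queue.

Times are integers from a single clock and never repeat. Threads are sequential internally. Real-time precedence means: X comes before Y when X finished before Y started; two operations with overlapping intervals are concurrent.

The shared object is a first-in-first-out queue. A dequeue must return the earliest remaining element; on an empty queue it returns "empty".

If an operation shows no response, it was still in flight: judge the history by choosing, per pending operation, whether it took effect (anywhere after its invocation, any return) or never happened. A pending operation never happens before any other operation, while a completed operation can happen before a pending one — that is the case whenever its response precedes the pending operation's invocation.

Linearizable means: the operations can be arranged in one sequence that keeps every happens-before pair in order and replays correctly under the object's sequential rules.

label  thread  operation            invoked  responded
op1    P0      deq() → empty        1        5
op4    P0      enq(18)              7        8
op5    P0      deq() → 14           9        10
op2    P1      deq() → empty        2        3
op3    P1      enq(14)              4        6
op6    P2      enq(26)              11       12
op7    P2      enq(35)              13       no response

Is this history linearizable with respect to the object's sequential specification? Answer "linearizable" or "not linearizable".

one valid linearization: op1, op2, op3, op4, op5, op6
step 1: op1 deq() → empty — queue <>
step 2: op2 deq() → empty — queue <>
step 3: op3 enq(14) — queue <14>
step 4: op4 enq(18) — queue <14,18>
step 5: op5 deq() → 14 — queue <18>
step 6: op6 enq(26) — queue <18,26>

linearizable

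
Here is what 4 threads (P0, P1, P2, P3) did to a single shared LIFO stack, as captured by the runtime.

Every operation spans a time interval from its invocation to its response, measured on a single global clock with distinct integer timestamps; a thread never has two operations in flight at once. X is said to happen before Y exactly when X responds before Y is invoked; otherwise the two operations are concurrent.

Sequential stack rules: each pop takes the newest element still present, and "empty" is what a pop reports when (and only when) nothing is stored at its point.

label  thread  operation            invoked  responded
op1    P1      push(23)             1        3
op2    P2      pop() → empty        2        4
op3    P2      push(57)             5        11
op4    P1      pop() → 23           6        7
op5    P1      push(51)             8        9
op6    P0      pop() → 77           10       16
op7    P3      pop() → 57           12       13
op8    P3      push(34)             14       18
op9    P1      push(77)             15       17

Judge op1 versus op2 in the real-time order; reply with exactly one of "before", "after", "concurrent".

concurrent

op1 spans [1,3], op2 spans [2,4]
the intervals overlap in both directions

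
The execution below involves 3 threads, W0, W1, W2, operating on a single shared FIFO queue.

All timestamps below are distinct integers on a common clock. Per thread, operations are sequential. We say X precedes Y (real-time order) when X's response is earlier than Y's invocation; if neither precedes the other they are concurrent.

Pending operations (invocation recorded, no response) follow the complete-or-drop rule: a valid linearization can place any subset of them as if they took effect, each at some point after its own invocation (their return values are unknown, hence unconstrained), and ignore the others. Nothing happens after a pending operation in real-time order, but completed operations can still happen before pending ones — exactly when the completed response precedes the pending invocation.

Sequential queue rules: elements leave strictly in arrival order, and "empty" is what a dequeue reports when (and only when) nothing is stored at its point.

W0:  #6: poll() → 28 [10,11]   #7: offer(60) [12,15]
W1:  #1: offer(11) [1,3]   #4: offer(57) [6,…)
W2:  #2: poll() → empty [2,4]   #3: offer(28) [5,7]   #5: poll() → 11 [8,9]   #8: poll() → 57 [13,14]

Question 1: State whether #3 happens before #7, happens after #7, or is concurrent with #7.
Answer: before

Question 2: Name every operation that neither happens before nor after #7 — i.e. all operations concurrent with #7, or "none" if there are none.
Answer: #4, #8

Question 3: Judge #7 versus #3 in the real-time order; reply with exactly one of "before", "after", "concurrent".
Answer: after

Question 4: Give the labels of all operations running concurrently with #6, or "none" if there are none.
Answer: #4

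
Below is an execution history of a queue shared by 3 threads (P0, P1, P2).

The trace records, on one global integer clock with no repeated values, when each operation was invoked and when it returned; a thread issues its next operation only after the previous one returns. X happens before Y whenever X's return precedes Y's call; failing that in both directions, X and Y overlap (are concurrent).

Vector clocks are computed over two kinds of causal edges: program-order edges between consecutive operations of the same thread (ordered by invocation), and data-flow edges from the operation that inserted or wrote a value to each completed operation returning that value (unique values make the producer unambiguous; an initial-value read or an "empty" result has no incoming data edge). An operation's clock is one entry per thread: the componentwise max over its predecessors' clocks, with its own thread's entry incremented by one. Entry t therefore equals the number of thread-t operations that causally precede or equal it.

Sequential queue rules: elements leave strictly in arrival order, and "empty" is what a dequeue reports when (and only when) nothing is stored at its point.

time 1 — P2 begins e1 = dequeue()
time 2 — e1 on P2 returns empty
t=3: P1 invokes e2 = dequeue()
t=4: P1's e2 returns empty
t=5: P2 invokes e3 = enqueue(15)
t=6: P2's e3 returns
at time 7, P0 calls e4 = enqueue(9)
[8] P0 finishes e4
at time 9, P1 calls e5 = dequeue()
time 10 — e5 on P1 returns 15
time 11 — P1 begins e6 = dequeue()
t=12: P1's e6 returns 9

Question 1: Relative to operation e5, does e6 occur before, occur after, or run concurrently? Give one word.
after

e6 spans [11,12], e5 spans [9,10]
resp(e5)=10 < inv(e6)=11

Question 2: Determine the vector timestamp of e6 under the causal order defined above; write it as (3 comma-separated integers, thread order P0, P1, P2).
(1, 3, 2)

no predecessors for e1 (invoked 1): P2 increments from zero → (0, 0, 1)
no predecessors for e2 (invoked 3): P1 increments from zero → (0, 1, 0)
no predecessors for e4 (invoked 7): P0 increments from zero → (1, 0, 0)
from VC(e1)=(0, 0, 1), e3 (invoked 5) maxes components and bumps P2 → (0, 0, 2)
from VC(e2)=(0, 1, 0), VC(e3)=(0, 0, 2), e5 (invoked 9) maxes components and bumps P1 → (0, 2, 2)
from VC(e4)=(1, 0, 0), VC(e5)=(0, 2, 2), e6 (invoked 11) maxes components and bumps P1 → (1, 3, 2)
target: VC(e6) = (1, 3, 2)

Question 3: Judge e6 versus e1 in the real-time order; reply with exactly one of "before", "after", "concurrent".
after

e6 spans [11,12], e1 spans [1,2]
resp(e1)=2 < inv(e6)=11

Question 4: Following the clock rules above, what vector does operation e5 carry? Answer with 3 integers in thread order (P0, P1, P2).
(0, 2, 2)

root op e1, invoked 1: fresh clock plus P2's own tick → (0, 0, 1)
root op e2, invoked 3: fresh clock plus P1's own tick → (0, 1, 0)
root op e4, invoked 7: fresh clock plus P0's own tick → (1, 0, 0)
VC(e3, invoked at 5): max of VC(e1)=(0, 0, 1), then +1 on thread P2 → (0, 0, 2)
VC(e5, invoked at 9): max of VC(e2)=(0, 1, 0), VC(e3)=(0, 0, 2), then +1 on thread P1 → (0, 2, 2)
VC(e6, invoked at 11): max of VC(e4)=(1, 0, 0), VC(e5)=(0, 2, 2), then +1 on thread P1 → (1, 3, 2)
target: VC(e5) = (0, 2, 2)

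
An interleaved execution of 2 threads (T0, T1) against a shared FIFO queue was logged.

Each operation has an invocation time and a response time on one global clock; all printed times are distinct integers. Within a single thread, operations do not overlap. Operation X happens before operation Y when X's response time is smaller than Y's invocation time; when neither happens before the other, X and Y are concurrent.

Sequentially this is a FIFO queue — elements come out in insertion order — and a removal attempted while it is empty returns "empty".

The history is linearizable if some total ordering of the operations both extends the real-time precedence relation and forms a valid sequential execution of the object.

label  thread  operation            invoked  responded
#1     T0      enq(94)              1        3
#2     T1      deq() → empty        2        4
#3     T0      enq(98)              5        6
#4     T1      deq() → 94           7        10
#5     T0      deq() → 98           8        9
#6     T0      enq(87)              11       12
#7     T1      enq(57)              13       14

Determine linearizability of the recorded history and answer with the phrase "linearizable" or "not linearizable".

linearizable

a witness: #2, #1, #3, #4, #5, #6, #7
1. #2 deq() → empty, leaving queue <>
2. #1 enq(94), leaving queue <94>
3. #3 enq(98), leaving queue <94,98>
4. #4 deq() → 94, leaving queue <98>
5. #5 deq() → 98, leaving queue <>
6. #6 enq(87), leaving queue <87>
7. #7 enq(57), leaving queue <87,57>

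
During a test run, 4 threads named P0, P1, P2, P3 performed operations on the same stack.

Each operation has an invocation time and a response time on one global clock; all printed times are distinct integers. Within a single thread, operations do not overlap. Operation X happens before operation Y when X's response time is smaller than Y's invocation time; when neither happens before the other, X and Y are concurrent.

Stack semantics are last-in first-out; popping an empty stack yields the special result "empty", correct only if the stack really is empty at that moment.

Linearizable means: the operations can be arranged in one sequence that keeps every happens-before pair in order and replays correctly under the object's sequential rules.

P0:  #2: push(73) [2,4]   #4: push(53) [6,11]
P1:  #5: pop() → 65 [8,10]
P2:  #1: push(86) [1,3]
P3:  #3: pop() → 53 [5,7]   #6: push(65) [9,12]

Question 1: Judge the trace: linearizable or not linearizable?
one valid linearization: #1, #2, #4, #3, #6, #5
after step 1 (#1 push(86)): stack <86>
after step 2 (#2 push(73)): stack <86,73>
after step 3 (#4 push(53)): stack <86,73,53>
after step 4 (#3 pop() → 53): stack <86,73>
after step 5 (#6 push(65)): stack <86,73,65>
after step 6 (#5 pop() → 65): stack <86,73>

linearizable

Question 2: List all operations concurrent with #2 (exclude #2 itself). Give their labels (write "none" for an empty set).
Answer: #1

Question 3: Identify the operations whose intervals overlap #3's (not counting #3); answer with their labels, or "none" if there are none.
Answer: #4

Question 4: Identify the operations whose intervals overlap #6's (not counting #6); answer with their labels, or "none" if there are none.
Answer: #4, #5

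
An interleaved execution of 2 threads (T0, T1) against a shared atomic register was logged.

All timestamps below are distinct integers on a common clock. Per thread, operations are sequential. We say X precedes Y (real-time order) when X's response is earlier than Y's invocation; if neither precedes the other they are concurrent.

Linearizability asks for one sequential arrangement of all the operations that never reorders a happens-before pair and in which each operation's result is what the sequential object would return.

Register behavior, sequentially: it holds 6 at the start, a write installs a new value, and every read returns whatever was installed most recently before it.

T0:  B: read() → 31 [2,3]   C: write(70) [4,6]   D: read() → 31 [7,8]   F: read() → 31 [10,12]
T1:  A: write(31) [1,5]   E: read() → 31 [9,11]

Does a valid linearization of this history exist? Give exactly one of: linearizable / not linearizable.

prefix check: 1..7 passes, 1..8 fails once D's time-8 response joins
3 orders of the 4 completed atomic register ops respect real time; none is legal
take A, B, C, D: step 4 already fails, because D read() → 31 cannot occur there
take B, A, C, D: step 1 already fails, because B read() → 31 cannot occur there

not linearizable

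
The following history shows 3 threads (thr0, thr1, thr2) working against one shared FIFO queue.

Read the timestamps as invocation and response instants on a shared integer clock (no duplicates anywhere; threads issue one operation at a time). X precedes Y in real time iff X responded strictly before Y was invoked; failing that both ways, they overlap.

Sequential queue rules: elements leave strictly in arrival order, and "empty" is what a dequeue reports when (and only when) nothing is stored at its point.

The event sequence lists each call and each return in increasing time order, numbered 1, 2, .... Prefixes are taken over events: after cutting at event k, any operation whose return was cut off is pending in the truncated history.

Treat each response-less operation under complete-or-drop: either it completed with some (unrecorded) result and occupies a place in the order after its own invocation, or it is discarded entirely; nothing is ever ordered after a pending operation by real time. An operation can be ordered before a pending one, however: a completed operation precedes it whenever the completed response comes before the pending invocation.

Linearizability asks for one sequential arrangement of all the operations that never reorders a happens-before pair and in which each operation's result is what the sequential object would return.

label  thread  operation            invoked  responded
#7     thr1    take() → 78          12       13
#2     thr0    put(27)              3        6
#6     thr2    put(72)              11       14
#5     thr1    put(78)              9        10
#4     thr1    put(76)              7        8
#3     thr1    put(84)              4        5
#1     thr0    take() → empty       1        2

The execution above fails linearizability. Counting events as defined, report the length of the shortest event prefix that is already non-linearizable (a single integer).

events 1..12 are still linearizable — one witness is #1, #2, #3, #4, #5:
1. #1 take() → empty, leaving queue <>
2. #2 put(27), leaving queue <27>
3. #3 put(84), leaving queue <27,84>
4. #4 put(76), leaving queue <27,84,76>
5. #5 put(78), leaving queue <27,84,76,78>
at event 13 (#7's time-13 response) nothing linearizes any more
include/drop combinations of the 1 pending operation (#6) were all tried; none helps
for example #1, #2, #3, #4, #5, #7 (pending dropped) fails at step 6: #7 take() → 78 is not legal there
for example #1, #3, #2, #4, #5, #7 (pending dropped) fails at step 6: #7 take() → 78 is not legal there

13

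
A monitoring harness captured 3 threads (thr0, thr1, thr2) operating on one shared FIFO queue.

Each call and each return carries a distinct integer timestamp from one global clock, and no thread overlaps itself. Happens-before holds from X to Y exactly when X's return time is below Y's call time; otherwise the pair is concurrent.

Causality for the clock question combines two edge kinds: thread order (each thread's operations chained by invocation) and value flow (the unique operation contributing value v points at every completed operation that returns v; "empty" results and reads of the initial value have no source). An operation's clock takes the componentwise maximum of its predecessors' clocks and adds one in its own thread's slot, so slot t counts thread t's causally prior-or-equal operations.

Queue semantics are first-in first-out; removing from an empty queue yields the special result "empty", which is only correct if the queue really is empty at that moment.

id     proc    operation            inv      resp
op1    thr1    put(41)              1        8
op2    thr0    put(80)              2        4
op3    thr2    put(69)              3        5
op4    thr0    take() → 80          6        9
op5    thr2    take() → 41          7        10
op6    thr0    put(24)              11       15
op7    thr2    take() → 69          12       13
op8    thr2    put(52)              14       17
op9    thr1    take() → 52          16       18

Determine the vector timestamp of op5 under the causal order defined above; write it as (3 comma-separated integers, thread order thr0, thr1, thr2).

(0, 1, 2)

root op op3, invoked 3: fresh clock plus thr2's own tick → (0, 0, 1)
root op op1, invoked 1: fresh clock plus thr1's own tick → (0, 1, 0)
root op op2, invoked 2: fresh clock plus thr0's own tick → (1, 0, 0)
invoked at 6, op4 merges VC(op2)=(1, 0, 0) and bumps thr0's slot → (2, 0, 0)
invoked at 7, op5 merges VC(op1)=(0, 1, 0), VC(op3)=(0, 0, 1) and bumps thr2's slot → (0, 1, 2)
invoked at 11, op6 merges VC(op4)=(2, 0, 0) and bumps thr0's slot → (3, 0, 0)
invoked at 12, op7 merges VC(op3)=(0, 0, 1), VC(op5)=(0, 1, 2) and bumps thr2's slot → (0, 1, 3)
invoked at 14, op8 merges VC(op7)=(0, 1, 3) and bumps thr2's slot → (0, 1, 4)
invoked at 16, op9 merges VC(op1)=(0, 1, 0), VC(op8)=(0, 1, 4) and bumps thr1's slot → (0, 2, 4)
target: VC(op5) = (0, 1, 2)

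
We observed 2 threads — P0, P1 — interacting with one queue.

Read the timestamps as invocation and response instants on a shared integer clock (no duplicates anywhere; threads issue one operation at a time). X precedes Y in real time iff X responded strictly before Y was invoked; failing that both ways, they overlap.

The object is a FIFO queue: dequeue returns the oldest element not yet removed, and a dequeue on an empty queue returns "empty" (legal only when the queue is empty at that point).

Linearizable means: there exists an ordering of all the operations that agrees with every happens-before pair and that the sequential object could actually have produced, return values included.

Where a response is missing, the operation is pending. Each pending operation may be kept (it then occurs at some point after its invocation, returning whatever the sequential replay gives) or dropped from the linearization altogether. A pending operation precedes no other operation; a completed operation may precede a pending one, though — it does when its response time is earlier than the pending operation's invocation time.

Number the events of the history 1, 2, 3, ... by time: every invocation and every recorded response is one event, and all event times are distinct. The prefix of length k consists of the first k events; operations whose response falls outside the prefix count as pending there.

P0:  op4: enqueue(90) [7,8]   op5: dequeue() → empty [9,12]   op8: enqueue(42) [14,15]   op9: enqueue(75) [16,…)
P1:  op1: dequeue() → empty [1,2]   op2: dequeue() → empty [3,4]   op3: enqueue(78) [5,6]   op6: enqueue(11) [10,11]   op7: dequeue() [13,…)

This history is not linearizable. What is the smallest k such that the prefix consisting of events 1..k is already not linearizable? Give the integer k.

events 1..11 are linearizable, e.g. via op1, op2, op3, op4, op5, op6:
after step 1 (op1 dequeue() → empty): queue <>
after step 2 (op2 dequeue() → empty): queue <>
after step 3 (op3 enqueue(78)): queue <78>
after step 4 (op4 enqueue(90)): queue <78,90>
after step 5 (op5 dequeue() (pending, included)): queue <90>
after step 6 (op6 enqueue(11)): queue <90,11>
once event 12 joins (op5's response, time 12), exhaustive search finds no witness
e.g. op1, op2, op3, op4, op5, op6: illegal at step 5, since op5 dequeue() → empty cannot apply there
e.g. op1, op2, op3, op4, op6, op5: illegal at step 6, since op5 dequeue() → empty cannot apply there

12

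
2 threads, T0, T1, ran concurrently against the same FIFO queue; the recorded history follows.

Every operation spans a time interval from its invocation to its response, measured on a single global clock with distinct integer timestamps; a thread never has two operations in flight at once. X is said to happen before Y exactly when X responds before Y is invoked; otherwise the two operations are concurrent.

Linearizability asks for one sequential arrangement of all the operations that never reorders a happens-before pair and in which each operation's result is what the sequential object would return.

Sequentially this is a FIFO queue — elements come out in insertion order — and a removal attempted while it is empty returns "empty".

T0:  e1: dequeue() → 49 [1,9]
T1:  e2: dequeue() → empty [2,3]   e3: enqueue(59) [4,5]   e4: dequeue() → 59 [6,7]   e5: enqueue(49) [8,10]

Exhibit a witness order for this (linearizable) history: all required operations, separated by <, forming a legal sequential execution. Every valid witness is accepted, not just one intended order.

e2 < e3 < e4 < e5 < e1

1. e2 dequeue() → empty, leaving queue <>
2. e3 enqueue(59), leaving queue <59>
3. e4 dequeue() → 59, leaving queue <>
4. e5 enqueue(49), leaving queue <49>
5. e1 dequeue() → 49, leaving queue <>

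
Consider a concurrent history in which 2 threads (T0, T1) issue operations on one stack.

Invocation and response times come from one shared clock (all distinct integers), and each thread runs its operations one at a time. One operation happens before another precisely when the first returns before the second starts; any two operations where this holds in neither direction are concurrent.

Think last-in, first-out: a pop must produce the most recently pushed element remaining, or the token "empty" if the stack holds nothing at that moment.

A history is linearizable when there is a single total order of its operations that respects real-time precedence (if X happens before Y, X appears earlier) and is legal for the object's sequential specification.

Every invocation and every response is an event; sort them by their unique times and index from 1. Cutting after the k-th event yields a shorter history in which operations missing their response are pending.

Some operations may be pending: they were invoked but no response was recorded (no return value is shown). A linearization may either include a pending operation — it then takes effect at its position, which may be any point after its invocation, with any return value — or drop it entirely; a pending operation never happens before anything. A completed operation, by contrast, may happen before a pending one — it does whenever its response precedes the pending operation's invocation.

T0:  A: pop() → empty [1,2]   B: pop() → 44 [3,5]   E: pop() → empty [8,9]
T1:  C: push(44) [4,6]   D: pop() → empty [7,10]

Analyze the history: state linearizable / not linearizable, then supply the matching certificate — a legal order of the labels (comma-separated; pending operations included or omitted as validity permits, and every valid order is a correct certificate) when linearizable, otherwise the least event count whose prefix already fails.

linearizable — witness: A, C, B, D, E

after step 1 (A pop() → empty): stack <>
after step 2 (C push(44)): stack <44>
after step 3 (B pop() → 44): stack <>
after step 4 (D pop() → empty): stack <>
after step 5 (E pop() → empty): stack <>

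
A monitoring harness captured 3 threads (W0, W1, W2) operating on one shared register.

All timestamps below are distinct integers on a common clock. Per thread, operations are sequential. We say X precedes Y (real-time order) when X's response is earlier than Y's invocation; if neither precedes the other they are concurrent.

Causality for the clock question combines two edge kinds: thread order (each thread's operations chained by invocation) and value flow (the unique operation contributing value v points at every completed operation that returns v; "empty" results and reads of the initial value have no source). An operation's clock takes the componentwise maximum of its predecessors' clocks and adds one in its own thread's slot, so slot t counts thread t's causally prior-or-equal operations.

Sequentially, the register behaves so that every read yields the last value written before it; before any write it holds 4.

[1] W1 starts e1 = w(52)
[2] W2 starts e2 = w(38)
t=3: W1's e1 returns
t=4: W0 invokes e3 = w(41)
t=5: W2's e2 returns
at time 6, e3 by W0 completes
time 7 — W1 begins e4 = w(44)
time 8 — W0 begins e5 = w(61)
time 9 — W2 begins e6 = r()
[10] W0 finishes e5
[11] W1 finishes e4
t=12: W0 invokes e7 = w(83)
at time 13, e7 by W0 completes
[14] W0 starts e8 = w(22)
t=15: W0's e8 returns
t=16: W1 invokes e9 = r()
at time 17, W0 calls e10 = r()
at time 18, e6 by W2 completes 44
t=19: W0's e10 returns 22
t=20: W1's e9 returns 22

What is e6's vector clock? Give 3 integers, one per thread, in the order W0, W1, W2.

e2, invoked 2, has no incoming edges; only W2's bump applies → (0, 0, 1)
e1, invoked 1, has no incoming edges; only W1's bump applies → (0, 1, 0)
e3, invoked 4, has no incoming edges; only W0's bump applies → (1, 0, 0)
merge at e4 (invoked 7): VC(e1)=(0, 1, 0), own-thread bump on W1 → (0, 2, 0)
merge at e5 (invoked 8): VC(e3)=(1, 0, 0), own-thread bump on W0 → (2, 0, 0)
merge at e7 (invoked 12): VC(e5)=(2, 0, 0), own-thread bump on W0 → (3, 0, 0)
merge at e6 (invoked 9): VC(e2)=(0, 0, 1), VC(e4)=(0, 2, 0), own-thread bump on W2 → (0, 2, 2)
merge at e8 (invoked 14): VC(e7)=(3, 0, 0), own-thread bump on W0 → (4, 0, 0)
merge at e10 (invoked 17): VC(e8)=(4, 0, 0), own-thread bump on W0 → (5, 0, 0)
merge at e9 (invoked 16): VC(e4)=(0, 2, 0), VC(e8)=(4, 0, 0), own-thread bump on W1 → (4, 3, 0)
target: VC(e6) = (0, 2, 2)

(0, 2, 2)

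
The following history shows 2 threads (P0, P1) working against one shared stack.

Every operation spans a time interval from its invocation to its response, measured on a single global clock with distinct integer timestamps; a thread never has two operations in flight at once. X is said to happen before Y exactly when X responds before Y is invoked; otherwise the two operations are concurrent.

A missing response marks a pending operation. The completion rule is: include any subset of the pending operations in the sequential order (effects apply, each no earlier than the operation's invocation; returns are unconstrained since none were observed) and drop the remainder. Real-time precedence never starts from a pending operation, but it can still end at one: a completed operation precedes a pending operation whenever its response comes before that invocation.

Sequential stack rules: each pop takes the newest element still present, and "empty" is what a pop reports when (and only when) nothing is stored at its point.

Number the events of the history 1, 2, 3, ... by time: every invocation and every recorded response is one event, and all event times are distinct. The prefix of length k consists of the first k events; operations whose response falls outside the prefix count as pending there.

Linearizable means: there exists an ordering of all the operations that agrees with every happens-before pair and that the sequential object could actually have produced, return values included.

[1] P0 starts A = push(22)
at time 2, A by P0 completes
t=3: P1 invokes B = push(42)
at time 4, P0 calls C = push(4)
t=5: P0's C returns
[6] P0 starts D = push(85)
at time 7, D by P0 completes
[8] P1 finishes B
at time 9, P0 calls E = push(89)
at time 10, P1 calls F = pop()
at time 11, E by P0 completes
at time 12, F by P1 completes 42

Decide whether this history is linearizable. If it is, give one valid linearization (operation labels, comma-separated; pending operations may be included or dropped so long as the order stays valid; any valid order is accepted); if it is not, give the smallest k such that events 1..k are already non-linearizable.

linearizable — witness: A, C, D, B, F, E

step 1: A push(22) — stack <22>
step 2: C push(4) — stack <22,4>
step 3: D push(85) — stack <22,4,85>
step 4: B push(42) — stack <22,4,85,42>
step 5: F pop() → 42 — stack <22,4,85>
step 6: E push(89) — stack <22,4,85,89>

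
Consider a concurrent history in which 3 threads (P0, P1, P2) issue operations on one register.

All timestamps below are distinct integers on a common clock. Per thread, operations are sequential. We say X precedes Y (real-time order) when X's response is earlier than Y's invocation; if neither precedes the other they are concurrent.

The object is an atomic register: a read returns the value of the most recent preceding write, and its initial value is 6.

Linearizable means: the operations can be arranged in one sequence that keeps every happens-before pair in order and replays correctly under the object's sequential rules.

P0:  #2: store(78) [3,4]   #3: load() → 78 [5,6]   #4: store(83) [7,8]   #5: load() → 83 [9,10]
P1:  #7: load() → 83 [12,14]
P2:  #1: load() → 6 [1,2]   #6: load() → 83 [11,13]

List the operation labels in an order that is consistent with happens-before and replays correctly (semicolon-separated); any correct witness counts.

#1; #2; #3; #4; #5; #6; #7

step 1: #1 load() → 6 — value 6
step 2: #2 store(78) — value 78
step 3: #3 load() → 78 — value 78
step 4: #4 store(83) — value 83
step 5: #5 load() → 83 — value 83
step 6: #6 load() → 83 — value 83
step 7: #7 load() → 83 — value 83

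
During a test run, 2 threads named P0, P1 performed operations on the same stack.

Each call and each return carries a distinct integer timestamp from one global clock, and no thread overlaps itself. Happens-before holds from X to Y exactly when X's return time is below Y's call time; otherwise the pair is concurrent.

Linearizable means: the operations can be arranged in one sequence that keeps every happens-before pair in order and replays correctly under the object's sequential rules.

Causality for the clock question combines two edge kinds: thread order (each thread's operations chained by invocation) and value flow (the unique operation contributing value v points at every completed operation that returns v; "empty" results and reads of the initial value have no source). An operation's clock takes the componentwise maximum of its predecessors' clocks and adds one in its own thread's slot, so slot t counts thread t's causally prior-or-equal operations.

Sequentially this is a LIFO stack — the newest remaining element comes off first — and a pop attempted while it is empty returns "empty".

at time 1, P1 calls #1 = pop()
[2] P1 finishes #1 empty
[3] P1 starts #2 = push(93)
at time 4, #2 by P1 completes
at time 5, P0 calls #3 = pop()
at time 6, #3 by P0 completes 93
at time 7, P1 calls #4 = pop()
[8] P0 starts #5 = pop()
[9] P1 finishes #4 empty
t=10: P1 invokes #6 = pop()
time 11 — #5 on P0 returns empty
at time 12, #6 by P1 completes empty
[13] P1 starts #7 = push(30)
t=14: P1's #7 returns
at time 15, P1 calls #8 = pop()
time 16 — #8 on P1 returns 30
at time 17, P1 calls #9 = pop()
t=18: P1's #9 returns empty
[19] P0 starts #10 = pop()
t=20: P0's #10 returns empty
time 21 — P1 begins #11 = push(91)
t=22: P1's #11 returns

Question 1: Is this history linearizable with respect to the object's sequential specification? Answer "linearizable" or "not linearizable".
linearizable

a witness: #1, #2, #3, #4, #5, #6, #7, #8, #9, #10, #11
after step 1 (#1 pop() → empty): stack <>
after step 2 (#2 push(93)): stack <93>
after step 3 (#3 pop() → 93): stack <>
after step 4 (#4 pop() → empty): stack <>
after step 5 (#5 pop() → empty): stack <>
after step 6 (#6 pop() → empty): stack <>
after step 7 (#7 push(30)): stack <30>
after step 8 (#8 pop() → 30): stack <>
after step 9 (#9 pop() → empty): stack <>
after step 10 (#10 pop() → empty): stack <>
after step 11 (#11 push(91)): stack <91>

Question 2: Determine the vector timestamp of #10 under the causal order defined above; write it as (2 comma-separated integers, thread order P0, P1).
Answer: (3, 2)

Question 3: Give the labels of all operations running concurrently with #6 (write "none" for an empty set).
Answer: #5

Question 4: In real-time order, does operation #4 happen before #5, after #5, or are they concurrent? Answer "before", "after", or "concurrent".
Answer: concurrent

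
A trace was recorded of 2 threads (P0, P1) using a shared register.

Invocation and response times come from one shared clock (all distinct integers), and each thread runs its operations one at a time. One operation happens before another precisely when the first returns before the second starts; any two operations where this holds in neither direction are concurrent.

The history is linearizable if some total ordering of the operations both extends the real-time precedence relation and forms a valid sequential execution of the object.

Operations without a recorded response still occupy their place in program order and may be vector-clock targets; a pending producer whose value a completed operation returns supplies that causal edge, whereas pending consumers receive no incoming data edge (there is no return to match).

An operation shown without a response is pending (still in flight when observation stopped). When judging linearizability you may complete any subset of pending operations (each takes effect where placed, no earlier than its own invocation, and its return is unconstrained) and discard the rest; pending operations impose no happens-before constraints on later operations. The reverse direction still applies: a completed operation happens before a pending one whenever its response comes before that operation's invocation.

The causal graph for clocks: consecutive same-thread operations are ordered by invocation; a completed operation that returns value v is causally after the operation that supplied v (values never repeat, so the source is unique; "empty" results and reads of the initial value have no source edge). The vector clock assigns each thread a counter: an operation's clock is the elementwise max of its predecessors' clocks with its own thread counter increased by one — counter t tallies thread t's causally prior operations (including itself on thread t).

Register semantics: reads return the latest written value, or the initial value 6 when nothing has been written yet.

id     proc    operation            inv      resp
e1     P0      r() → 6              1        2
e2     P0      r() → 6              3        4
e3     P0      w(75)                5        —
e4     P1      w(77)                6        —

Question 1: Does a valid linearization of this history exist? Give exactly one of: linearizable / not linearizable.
one valid linearization: e1, e2
1. e1 r() → 6, leaving value 6
2. e2 r() → 6, leaving value 6

linearizable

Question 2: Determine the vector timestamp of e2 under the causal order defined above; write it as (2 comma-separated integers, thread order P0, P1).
invoked at 6, e4 has no predecessors; its own P1 bump gives (0, 1)
invoked at 1, e1 has no predecessors; its own P0 bump gives (1, 0)
e2 (invocation 3): componentwise max over VC(e1)=(1, 0), +1 at P0, giving (2, 0)
e3 (invocation 5): componentwise max over VC(e2)=(2, 0), +1 at P0, giving (3, 0)
target: VC(e2) = (2, 0)

(2, 0)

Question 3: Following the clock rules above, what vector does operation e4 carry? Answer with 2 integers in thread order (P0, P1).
no predecessors for e4 (invoked 6): P1 increments from zero → (0, 1)
no predecessors for e1 (invoked 1): P0 increments from zero → (1, 0)
from VC(e1)=(1, 0), e2 (invoked 3) maxes components and bumps P0 → (2, 0)
from VC(e2)=(2, 0), e3 (invoked 5) maxes components and bumps P0 → (3, 0)
target: VC(e4) = (0, 1)

(0, 1)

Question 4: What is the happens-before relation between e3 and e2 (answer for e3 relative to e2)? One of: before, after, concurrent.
e3 spans [5,…), e2 spans [3,4]
resp(e2)=4 < inv(e3)=5

after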